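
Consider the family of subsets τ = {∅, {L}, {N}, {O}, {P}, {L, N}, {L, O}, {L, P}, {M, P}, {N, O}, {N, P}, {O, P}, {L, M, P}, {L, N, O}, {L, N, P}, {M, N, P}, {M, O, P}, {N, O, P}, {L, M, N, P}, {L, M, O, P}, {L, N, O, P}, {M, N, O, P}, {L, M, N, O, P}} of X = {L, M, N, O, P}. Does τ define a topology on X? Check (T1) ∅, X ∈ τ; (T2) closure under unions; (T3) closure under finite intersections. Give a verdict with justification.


τ is NOT a topology on X.

Axiom (T1): ∅ ∈ τ? Yes; X ∈ τ? Yes.
Axiom (T2/T3): check pairwise unions and intersections of members of τ.
Counterexample for (T2): {L} ∪ {O, P} = {L, O, P} ∉ τ. Therefore τ is NOT a topology.


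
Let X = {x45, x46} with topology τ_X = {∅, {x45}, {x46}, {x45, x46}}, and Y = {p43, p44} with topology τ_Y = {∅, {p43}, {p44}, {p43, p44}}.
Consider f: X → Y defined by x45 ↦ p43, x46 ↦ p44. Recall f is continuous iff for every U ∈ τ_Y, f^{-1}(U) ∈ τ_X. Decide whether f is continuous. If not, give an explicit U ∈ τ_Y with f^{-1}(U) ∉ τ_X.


f IS continuous.

Compute f^{-1}(U) for each U ∈ τ_Y:
  U = ∅: f^{-1}(U) = ∅ ∈ τ_X ✓.
  U = {p43}: f^{-1}(U) = {x45} ∈ τ_X ✓.
  U = {p44}: f^{-1}(U) = {x46} ∈ τ_X ✓.
  U = {p43, p44}: f^{-1}(U) = {x45, x46} ∈ τ_X ✓.
Every preimage lies in τ_X, so f IS continuous.


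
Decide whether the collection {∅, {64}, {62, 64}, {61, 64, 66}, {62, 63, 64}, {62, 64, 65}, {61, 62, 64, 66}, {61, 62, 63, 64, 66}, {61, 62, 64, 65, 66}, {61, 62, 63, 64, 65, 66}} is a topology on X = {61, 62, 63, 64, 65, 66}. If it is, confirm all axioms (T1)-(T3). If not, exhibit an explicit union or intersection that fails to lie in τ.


τ is NOT a topology on X.

Axiom (T1): ∅ ∈ τ? Yes; X ∈ τ? Yes.
Axiom (T2/T3): check pairwise unions and intersections of members of τ.
Counterexample for (T2): {62, 63, 64} ∪ {62, 64, 65} = {62, 63, 64, 65} ∉ τ. Therefore τ is NOT a topology.


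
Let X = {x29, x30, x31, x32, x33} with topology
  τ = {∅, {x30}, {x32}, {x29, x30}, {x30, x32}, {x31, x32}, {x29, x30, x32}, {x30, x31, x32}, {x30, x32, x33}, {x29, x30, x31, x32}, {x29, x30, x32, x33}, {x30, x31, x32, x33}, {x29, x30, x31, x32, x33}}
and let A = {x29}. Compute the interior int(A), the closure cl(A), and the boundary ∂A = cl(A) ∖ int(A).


int(A) = ∅, cl(A) = {x29}, ∂A = {x29}.

Closed sets in (X, τ) are complements of opens:
  closed(X, τ) = {∅, {x29}, {x31}, {x33}, {x29, x31}, {x29, x33}, {x31, x33}, {x29, x30, x33}, {x29, x31, x33}, {x31, x32, x33}, {x29, x30, x31, x33}, {x29, x31, x32, x33}, {x29, x30, x31, x32, x33}}.
int(A) = ⋃ {U ∈ τ : U ⊆ A}. Opens contained in A: ∅.
Taking the union of these: int(A) = ∅.
cl(A) = ⋂ {C closed : A ⊆ C}. Closed sets containing A: {x29}, {x29, x31}, {x29, x33}, {x29, x30, x33}, {x29, x31, x33}, {x29, x30, x31, x33}, {x29, x31, x32, x33}, {x29, x30, x31, x32, x33}.
Intersecting these: cl(A) = {x29}.
∂A = cl(A) ∖ int(A) = {x29} ∖ ∅ = {x29}.


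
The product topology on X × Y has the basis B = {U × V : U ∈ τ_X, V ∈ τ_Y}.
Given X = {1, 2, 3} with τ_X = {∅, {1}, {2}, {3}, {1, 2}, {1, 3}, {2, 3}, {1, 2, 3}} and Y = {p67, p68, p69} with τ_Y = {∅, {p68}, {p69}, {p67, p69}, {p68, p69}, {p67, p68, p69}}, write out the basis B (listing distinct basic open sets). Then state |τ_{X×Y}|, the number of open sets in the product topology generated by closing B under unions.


Basis B = {∅ × ∅, {1} × {p68}, {1} × {p69}, {2} × {p68}, {2} × {p69}, {3} × {p68}, {3} × {p69}, {1} × {p67, p69}, {1} × {p68, p69}, {1, 2} × {p68}, {1, 3} × {p68}, {1, 2} × {p69}, {1, 3} × {p69}, {2} × {p67, p69}, {2} × {p68, p69}, {2, 3} × {p68}, {2, 3} × {p69}, {3} × {p67, p69}, {3} × {p68, p69}, {1} × {p67, p68, p69}, {1, 2, 3} × {p68}, {1, 2, 3} × {p69}, {2} × {p67, p68, p69}, {3} × {p67, p68, p69}, {1, 2} × {p67, p69}, {1, 3} × {p67, p69}, {1, 2} × {p68, p69}, {1, 3} × {p68, p69}, {2, 3} × {p67, p69}, {2, 3} × {p68, p69}, {1, 2} × {p67, p68, p69}, {1, 3} × {p67, p68, p69}, {1, 2, 3} × {p67, p69}, {1, 2, 3} × {p68, p69}, {2, 3} × {p67, p68, p69}, {1, 2, 3} × {p67, p68, p69}}; |τ_{X×Y}| = 216.

Enumerate products U × V with U ∈ τ_X, V ∈ τ_Y (deduplicated):
  ∅ × ∅ = {} (∅)
  {1} × {p68} = {(1,p68)}
  {1} × {p69} = {(1,p69)}
  {2} × {p68} = {(2,p68)}
  {2} × {p69} = {(2,p69)}
  {3} × {p68} = {(3,p68)}
  {3} × {p69} = {(3,p69)}
  {1} × {p67, p69} = {(1,p67), (1,p69)}
  {1} × {p68, p69} = {(1,p68), (1,p69)}
  {1, 2} × {p68} = {(1,p68), (2,p68)}
  {1, 3} × {p68} = {(1,p68), (3,p68)}
  {1, 2} × {p69} = {(1,p69), (2,p69)}
  {1, 3} × {p69} = {(1,p69), (3,p69)}
  {2} × {p67, p69} = {(2,p67), (2,p69)}
  {2} × {p68, p69} = {(2,p68), (2,p69)}
  {2, 3} × {p68} = {(2,p68), (3,p68)}
  {2, 3} × {p69} = {(2,p69), (3,p69)}
  {3} × {p67, p69} = {(3,p67), (3,p69)}
  {3} × {p68, p69} = {(3,p68), (3,p69)}
  {1} × {p67, p68, p69} = {(1,p67), (1,p68), (1,p69)}
  {1, 2, 3} × {p68} = {(1,p68), (2,p68), (3,p68)}
  {1, 2, 3} × {p69} = {(1,p69), (2,p69), (3,p69)}
  {2} × {p67, p68, p69} = {(2,p67), (2,p68), (2,p69)}
  {3} × {p67, p68, p69} = {(3,p67), (3,p68), (3,p69)}
  {1, 2} × {p67, p69} = {(1,p67), (1,p69), (2,p67), (2,p69)}
  {1, 3} × {p67, p69} = {(1,p67), (1,p69), (3,p67), (3,p69)}
  {1, 2} × {p68, p69} = {(1,p68), (1,p69), (2,p68), (2,p69)}
  {1, 3} × {p68, p69} = {(1,p68), (1,p69), (3,p68), (3,p69)}
  {2, 3} × {p67, p69} = {(2,p67), (2,p69), (3,p67), (3,p69)}
  {2, 3} × {p68, p69} = {(2,p68), (2,p69), (3,p68), (3,p69)}
  {1, 2} × {p67, p68, p69} = {(1,p67), (1,p68), (1,p69), (2,p67), (2,p68), (2,p69)}
  {1, 3} × {p67, p68, p69} = {(1,p67), (1,p68), (1,p69), (3,p67), (3,p68), (3,p69)}
  {1, 2, 3} × {p67, p69} = {(1,p67), (1,p69), (2,p67), (2,p69), (3,p67), (3,p69)}
  {1, 2, 3} × {p68, p69} = {(1,p68), (1,p69), (2,p68), (2,p69), (3,p68), (3,p69)}
  {2, 3} × {p67, p68, p69} = {(2,p67), (2,p68), (2,p69), (3,p67), (3,p68), (3,p69)}
  {1, 2, 3} × {p67, p68, p69} = {(1,p67), (1,p68), (1,p69), (2,p67), (2,p68), (2,p69), (3,p67), (3,p68), (3,p69)}
These 36 distinct sets form the basis B.
Close under arbitrary unions to get τ_{X×Y}; counting gives |τ_{X×Y}| = 216.


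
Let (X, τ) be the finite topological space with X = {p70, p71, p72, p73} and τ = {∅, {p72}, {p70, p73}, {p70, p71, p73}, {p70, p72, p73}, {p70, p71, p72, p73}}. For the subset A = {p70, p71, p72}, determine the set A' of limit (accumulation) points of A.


A' = {p71, p73}

For each x ∈ X, list the open sets U ∈ τ with x ∈ U, then check whether U ∩ (A ∖ {x}) ≠ ∅ for every such U.
  x = p70: open {p70, p73} ∋ x has {p70, p73} ∩ (A ∖ {p70}) = ∅, so x is NOT a limit point.
  x = p71: opens ∋ x are {p70, p71, p73}, {p70, p71, p72, p73}; each meets A ∖ {p71}, so x IS a limit point.
  x = p72: open {p72} ∋ x has {p72} ∩ (A ∖ {p72}) = ∅, so x is NOT a limit point.
  x = p73: opens ∋ x are {p70, p73}, {p70, p71, p73}, {p70, p72, p73}, {p70, p71, p72, p73}; each meets A ∖ {p73}, so x IS a limit point.
Collecting: A' = {p71, p73}.


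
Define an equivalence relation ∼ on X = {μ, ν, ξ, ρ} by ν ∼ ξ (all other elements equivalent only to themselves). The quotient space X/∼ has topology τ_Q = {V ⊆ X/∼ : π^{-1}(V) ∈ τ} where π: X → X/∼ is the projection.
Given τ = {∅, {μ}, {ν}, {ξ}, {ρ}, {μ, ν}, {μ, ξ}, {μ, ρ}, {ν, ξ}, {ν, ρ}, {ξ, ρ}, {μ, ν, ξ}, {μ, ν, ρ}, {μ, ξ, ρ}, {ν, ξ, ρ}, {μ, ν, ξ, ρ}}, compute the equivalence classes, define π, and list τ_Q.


X/∼ = {[μ], [ν=ξ], [ρ]}; |τ_Q| = 8.

Equivalence classes: [μ], [ν=ξ], [ρ].
Quotient map π: X → X/∼ sends μ ↦ [μ], ν ↦ [ν=ξ], ξ ↦ [ν=ξ], ρ ↦ [ρ].
For each subset V ⊆ X/∼, compute π^{-1}(V) ⊆ X and check whether π^{-1}(V) ∈ τ. V is open in τ_Q iff π^{-1}(V) ∈ τ.
  V = {}: π^{-1}(V) = ∅ ∈ τ ✓.
  V = {[μ]}: π^{-1}(V) = {μ} ∈ τ ✓.
  V = {[ν=ξ]}: π^{-1}(V) = {ν, ξ} ∈ τ ✓.
  V = {[μ], [ν=ξ]}: π^{-1}(V) = {μ, ν, ξ} ∈ τ ✓.
  V = {[ρ]}: π^{-1}(V) = {ρ} ∈ τ ✓.
  V = {[μ], [ρ]}: π^{-1}(V) = {μ, ρ} ∈ τ ✓.
  V = {[ν=ξ], [ρ]}: π^{-1}(V) = {ν, ξ, ρ} ∈ τ ✓.
  V = {[μ], [ν=ξ], [ρ]}: π^{-1}(V) = {μ, ν, ξ, ρ} ∈ τ ✓.
Open sets in the quotient: τ_Q = {{}, {[μ]}, {[ν=ξ]}, {[μ], [ν=ξ]}, {[ρ]}, {[μ], [ρ]}, {[ν=ξ], [ρ]}, {[μ], [ν=ξ], [ρ]}} (8 elements).


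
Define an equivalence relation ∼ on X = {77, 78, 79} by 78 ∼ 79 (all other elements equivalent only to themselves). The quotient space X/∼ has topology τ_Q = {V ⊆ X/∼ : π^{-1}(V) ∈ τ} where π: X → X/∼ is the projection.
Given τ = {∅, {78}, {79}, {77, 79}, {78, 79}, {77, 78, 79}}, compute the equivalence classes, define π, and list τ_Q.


X/∼ = {[77], [78=79]}; |τ_Q| = 3.

Equivalence classes: [77], [78=79].
Quotient map π: X → X/∼ sends 77 ↦ [77], 78 ↦ [78=79], 79 ↦ [78=79].
For each subset V ⊆ X/∼, compute π^{-1}(V) ⊆ X and check whether π^{-1}(V) ∈ τ. V is open in τ_Q iff π^{-1}(V) ∈ τ.
  V = {}: π^{-1}(V) = ∅ ∈ τ ✓.
  V = {[77]}: π^{-1}(V) = {77} ∉ τ ✗.
  V = {[78=79]}: π^{-1}(V) = {78, 79} ∈ τ ✓.
  V = {[77], [78=79]}: π^{-1}(V) = {77, 78, 79} ∈ τ ✓.
Open sets in the quotient: τ_Q = {{}, {[78=79]}, {[77], [78=79]}} (3 elements).


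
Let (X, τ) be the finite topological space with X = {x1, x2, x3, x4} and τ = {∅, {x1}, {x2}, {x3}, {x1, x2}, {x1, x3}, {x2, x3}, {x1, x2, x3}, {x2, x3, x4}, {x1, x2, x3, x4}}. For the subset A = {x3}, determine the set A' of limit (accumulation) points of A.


A' = {x4}

For each x ∈ X, list the open sets U ∈ τ with x ∈ U, then check whether U ∩ (A ∖ {x}) ≠ ∅ for every such U.
  x = x1: open {x1} ∋ x has {x1} ∩ (A ∖ {x1}) = ∅, so x is NOT a limit point.
  x = x2: open {x2} ∋ x has {x2} ∩ (A ∖ {x2}) = ∅, so x is NOT a limit point.
  x = x3: open {x3} ∋ x has {x3} ∩ (A ∖ {x3}) = ∅, so x is NOT a limit point.
  x = x4: opens ∋ x are {x2, x3, x4}, {x1, x2, x3, x4}; each meets A ∖ {x4}, so x IS a limit point.
Collecting: A' = {x4}.


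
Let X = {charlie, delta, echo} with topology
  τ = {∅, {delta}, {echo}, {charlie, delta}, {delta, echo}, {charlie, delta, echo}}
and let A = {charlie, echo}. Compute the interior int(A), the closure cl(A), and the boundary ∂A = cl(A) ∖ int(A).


int(A) = {echo}, cl(A) = {charlie, echo}, ∂A = {charlie}.

Closed sets in (X, τ) are complements of opens:
  closed(X, τ) = {∅, {charlie}, {echo}, {charlie, delta}, {charlie, echo}, {charlie, delta, echo}}.
int(A) = ⋃ {U ∈ τ : U ⊆ A}. Opens contained in A: ∅, {echo}.
Taking the union of these: int(A) = {echo}.
cl(A) = ⋂ {C closed : A ⊆ C}. Closed sets containing A: {charlie, echo}, {charlie, delta, echo}.
Intersecting these: cl(A) = {charlie, echo}.
∂A = cl(A) ∖ int(A) = {charlie, echo} ∖ {echo} = {charlie}.


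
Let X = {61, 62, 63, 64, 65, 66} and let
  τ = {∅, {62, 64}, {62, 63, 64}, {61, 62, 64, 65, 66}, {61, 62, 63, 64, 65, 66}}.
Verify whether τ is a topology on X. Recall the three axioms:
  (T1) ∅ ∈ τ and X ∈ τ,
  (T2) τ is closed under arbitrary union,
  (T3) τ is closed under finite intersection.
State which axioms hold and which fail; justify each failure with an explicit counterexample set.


τ IS a topology on X.

Axiom (T1): ∅ ∈ τ? Yes; X ∈ τ? Yes.
Axiom (T2/T3): check pairwise unions and intersections of members of τ.
All pairwise intersections and unions checked — each lies in τ. Therefore τ satisfies (T1), (T2), (T3): it IS a topology on X.


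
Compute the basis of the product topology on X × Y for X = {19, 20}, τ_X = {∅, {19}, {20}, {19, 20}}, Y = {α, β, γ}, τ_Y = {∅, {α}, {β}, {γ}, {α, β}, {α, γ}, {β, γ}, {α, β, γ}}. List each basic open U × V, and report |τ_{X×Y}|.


Basis B = {∅ × ∅, {19} × {α}, {19} × {β}, {19} × {γ}, {20} × {α}, {20} × {β}, {20} × {γ}, {19} × {α, β}, {19} × {α, γ}, {19, 20} × {α}, {19} × {β, γ}, {19, 20} × {β}, {19, 20} × {γ}, {20} × {α, β}, {20} × {α, γ}, {20} × {β, γ}, {19} × {α, β, γ}, {20} × {α, β, γ}, {19, 20} × {α, β}, {19, 20} × {α, γ}, {19, 20} × {β, γ}, {19, 20} × {α, β, γ}}; |τ_{X×Y}| = 64.

Enumerate products U × V with U ∈ τ_X, V ∈ τ_Y (deduplicated):
  ∅ × ∅ = {} (∅)
  {19} × {α} = {(19,α)}
  {19} × {β} = {(19,β)}
  {19} × {γ} = {(19,γ)}
  {20} × {α} = {(20,α)}
  {20} × {β} = {(20,β)}
  {20} × {γ} = {(20,γ)}
  {19} × {α, β} = {(19,α), (19,β)}
  {19} × {α, γ} = {(19,α), (19,γ)}
  {19, 20} × {α} = {(19,α), (20,α)}
  {19} × {β, γ} = {(19,β), (19,γ)}
  {19, 20} × {β} = {(19,β), (20,β)}
  {19, 20} × {γ} = {(19,γ), (20,γ)}
  {20} × {α, β} = {(20,α), (20,β)}
  {20} × {α, γ} = {(20,α), (20,γ)}
  {20} × {β, γ} = {(20,β), (20,γ)}
  {19} × {α, β, γ} = {(19,α), (19,β), (19,γ)}
  {20} × {α, β, γ} = {(20,α), (20,β), (20,γ)}
  {19, 20} × {α, β} = {(19,α), (19,β), (20,α), (20,β)}
  {19, 20} × {α, γ} = {(19,α), (19,γ), (20,α), (20,γ)}
  {19, 20} × {β, γ} = {(19,β), (19,γ), (20,β), (20,γ)}
  {19, 20} × {α, β, γ} = {(19,α), (19,β), (19,γ), (20,α), (20,β), (20,γ)}
These 22 distinct sets form the basis B.
Close under arbitrary unions to get τ_{X×Y}; counting gives |τ_{X×Y}| = 64.


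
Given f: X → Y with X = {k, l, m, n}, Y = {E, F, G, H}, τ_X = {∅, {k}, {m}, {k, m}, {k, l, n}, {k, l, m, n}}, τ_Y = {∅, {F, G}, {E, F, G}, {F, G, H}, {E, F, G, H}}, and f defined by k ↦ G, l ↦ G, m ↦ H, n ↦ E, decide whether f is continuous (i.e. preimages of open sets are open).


f is NOT continuous.

Compute f^{-1}(U) for each U ∈ τ_Y:
  U = ∅: f^{-1}(U) = ∅ ∈ τ_X ✓.
  U = {F, G}: f^{-1}(U) = {k, l} ∉ τ_X ✗.
  U = {E, F, G}: f^{-1}(U) = {k, l, n} ∈ τ_X ✓.
  U = {F, G, H}: f^{-1}(U) = {k, l, m} ∉ τ_X ✗.
  U = {E, F, G, H}: f^{-1}(U) = {k, l, m, n} ∈ τ_X ✓.
Found U = {F, G} with f^{-1}(U) = {k, l} not in τ_X. Therefore f is NOT continuous.


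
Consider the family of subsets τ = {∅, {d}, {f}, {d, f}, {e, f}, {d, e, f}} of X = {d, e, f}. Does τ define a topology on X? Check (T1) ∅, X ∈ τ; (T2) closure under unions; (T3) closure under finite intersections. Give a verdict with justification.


τ IS a topology on X.

Axiom (T1): ∅ ∈ τ? Yes; X ∈ τ? Yes.
Axiom (T2/T3): check pairwise unions and intersections of members of τ.
All pairwise intersections and unions checked — each lies in τ. Therefore τ satisfies (T1), (T2), (T3): it IS a topology on X.


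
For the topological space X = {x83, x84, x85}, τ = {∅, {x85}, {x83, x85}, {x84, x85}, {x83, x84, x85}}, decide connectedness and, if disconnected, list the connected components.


(X, τ) is connected.

Find clopen sets (U ∈ τ with X ∖ U ∈ τ):
  U = ∅, X ∖ U = {x83, x84, x85} — both open, so U is clopen.
  U = {x83, x84, x85}, X ∖ U = ∅ — both open, so U is clopen.
Only trivial clopens (∅ and X) exist, so (X, τ) is connected.
Compute connected components by grouping points that agree on all clopens:
  component: {x83, x84, x85}


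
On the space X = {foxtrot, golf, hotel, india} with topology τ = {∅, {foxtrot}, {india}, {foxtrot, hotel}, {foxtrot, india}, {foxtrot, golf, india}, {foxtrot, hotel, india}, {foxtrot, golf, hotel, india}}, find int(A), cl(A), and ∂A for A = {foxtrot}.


int(A) = {foxtrot}, cl(A) = {foxtrot, golf, hotel}, ∂A = {golf, hotel}.

Closed sets in (X, τ) are complements of opens:
  closed(X, τ) = {∅, {golf}, {hotel}, {golf, hotel}, {golf, india}, {foxtrot, golf, hotel}, {golf, hotel, india}, {foxtrot, golf, hotel, india}}.
int(A) = ⋃ {U ∈ τ : U ⊆ A}. Opens contained in A: ∅, {foxtrot}.
Taking the union of these: int(A) = {foxtrot}.
cl(A) = ⋂ {C closed : A ⊆ C}. Closed sets containing A: {foxtrot, golf, hotel}, {foxtrot, golf, hotel, india}.
Intersecting these: cl(A) = {foxtrot, golf, hotel}.
∂A = cl(A) ∖ int(A) = {foxtrot, golf, hotel} ∖ {foxtrot} = {golf, hotel}.


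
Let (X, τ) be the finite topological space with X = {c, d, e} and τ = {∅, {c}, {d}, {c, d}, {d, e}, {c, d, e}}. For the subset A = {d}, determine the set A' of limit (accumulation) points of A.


A' = {e}

For each x ∈ X, list the open sets U ∈ τ with x ∈ U, then check whether U ∩ (A ∖ {x}) ≠ ∅ for every such U.
  x = c: open {c} ∋ x has {c} ∩ (A ∖ {c}) = ∅, so x is NOT a limit point.
  x = d: open {d} ∋ x has {d} ∩ (A ∖ {d}) = ∅, so x is NOT a limit point.
  x = e: opens ∋ x are {d, e}, {c, d, e}; each meets A ∖ {e}, so x IS a limit point.
Collecting: A' = {e}.


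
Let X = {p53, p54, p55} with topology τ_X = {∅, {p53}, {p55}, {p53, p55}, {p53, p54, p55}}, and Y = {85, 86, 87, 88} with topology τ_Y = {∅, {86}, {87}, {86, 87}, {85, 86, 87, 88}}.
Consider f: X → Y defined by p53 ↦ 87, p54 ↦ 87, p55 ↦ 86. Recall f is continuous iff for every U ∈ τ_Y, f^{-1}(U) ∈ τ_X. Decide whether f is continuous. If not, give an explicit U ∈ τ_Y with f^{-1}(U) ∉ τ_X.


f is NOT continuous.

Compute f^{-1}(U) for each U ∈ τ_Y:
  U = ∅: f^{-1}(U) = ∅ ∈ τ_X ✓.
  U = {86}: f^{-1}(U) = {p55} ∈ τ_X ✓.
  U = {87}: f^{-1}(U) = {p53, p54} ∉ τ_X ✗.
  U = {86, 87}: f^{-1}(U) = {p53, p54, p55} ∈ τ_X ✓.
  U = {85, 86, 87, 88}: f^{-1}(U) = {p53, p54, p55} ∈ τ_X ✓.
Found U = {87} with f^{-1}(U) = {p53, p54} not in τ_X. Therefore f is NOT continuous.


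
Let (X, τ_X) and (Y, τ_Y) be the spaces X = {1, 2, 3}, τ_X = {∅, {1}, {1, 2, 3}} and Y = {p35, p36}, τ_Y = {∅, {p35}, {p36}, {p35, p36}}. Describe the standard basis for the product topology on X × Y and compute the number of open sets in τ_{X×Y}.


Basis B = {∅ × ∅, {1} × {p35}, {1} × {p36}, {1} × {p35, p36}, {1, 2, 3} × {p35}, {1, 2, 3} × {p36}, {1, 2, 3} × {p35, p36}}; |τ_{X×Y}| = 9.

Enumerate products U × V with U ∈ τ_X, V ∈ τ_Y (deduplicated):
  ∅ × ∅ = {} (∅)
  {1} × {p35} = {(1,p35)}
  {1} × {p36} = {(1,p36)}
  {1} × {p35, p36} = {(1,p35), (1,p36)}
  {1, 2, 3} × {p35} = {(1,p35), (2,p35), (3,p35)}
  {1, 2, 3} × {p36} = {(1,p36), (2,p36), (3,p36)}
  {1, 2, 3} × {p35, p36} = {(1,p35), (1,p36), (2,p35), (2,p36), (3,p35), (3,p36)}
These 7 distinct sets form the basis B.
Close under arbitrary unions to get τ_{X×Y}; counting gives |τ_{X×Y}| = 9.


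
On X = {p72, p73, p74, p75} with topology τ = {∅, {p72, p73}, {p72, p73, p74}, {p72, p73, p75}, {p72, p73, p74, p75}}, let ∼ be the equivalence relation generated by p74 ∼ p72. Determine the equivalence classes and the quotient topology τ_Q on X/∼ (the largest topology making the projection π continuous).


X/∼ = {[p72=p74], [p73], [p75]}; |τ_Q| = 3.

Equivalence classes: [p72=p74], [p73], [p75].
Quotient map π: X → X/∼ sends p72 ↦ [p72=p74], p73 ↦ [p73], p74 ↦ [p72=p74], p75 ↦ [p75].
For each subset V ⊆ X/∼, compute π^{-1}(V) ⊆ X and check whether π^{-1}(V) ∈ τ. V is open in τ_Q iff π^{-1}(V) ∈ τ.
  V = {}: π^{-1}(V) = ∅ ∈ τ ✓.
  V = {[p72=p74]}: π^{-1}(V) = {p72, p74} ∉ τ ✗.
  V = {[p73]}: π^{-1}(V) = {p73} ∉ τ ✗.
  V = {[p72=p74], [p73]}: π^{-1}(V) = {p72, p73, p74} ∈ τ ✓.
  V = {[p75]}: π^{-1}(V) = {p75} ∉ τ ✗.
  V = {[p72=p74], [p75]}: π^{-1}(V) = {p72, p74, p75} ∉ τ ✗.
  V = {[p73], [p75]}: π^{-1}(V) = {p73, p75} ∉ τ ✗.
  V = {[p72=p74], [p73], [p75]}: π^{-1}(V) = {p72, p73, p74, p75} ∈ τ ✓.
Open sets in the quotient: τ_Q = {{}, {[p72=p74], [p73]}, {[p72=p74], [p73], [p75]}} (3 elements).


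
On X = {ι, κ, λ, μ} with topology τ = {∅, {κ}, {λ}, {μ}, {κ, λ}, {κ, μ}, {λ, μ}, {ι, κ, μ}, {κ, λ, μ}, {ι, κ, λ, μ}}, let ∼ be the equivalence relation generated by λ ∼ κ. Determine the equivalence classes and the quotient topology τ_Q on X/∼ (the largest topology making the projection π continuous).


X/∼ = {[ι], [κ=λ], [μ]}; |τ_Q| = 5.

Equivalence classes: [ι], [κ=λ], [μ].
Quotient map π: X → X/∼ sends ι ↦ [ι], κ ↦ [κ=λ], λ ↦ [κ=λ], μ ↦ [μ].
For each subset V ⊆ X/∼, compute π^{-1}(V) ⊆ X and check whether π^{-1}(V) ∈ τ. V is open in τ_Q iff π^{-1}(V) ∈ τ.
  V = {}: π^{-1}(V) = ∅ ∈ τ ✓.
  V = {[ι]}: π^{-1}(V) = {ι} ∉ τ ✗.
  V = {[κ=λ]}: π^{-1}(V) = {κ, λ} ∈ τ ✓.
  V = {[ι], [κ=λ]}: π^{-1}(V) = {ι, κ, λ} ∉ τ ✗.
  V = {[μ]}: π^{-1}(V) = {μ} ∈ τ ✓.
  V = {[ι], [μ]}: π^{-1}(V) = {ι, μ} ∉ τ ✗.
  V = {[κ=λ], [μ]}: π^{-1}(V) = {κ, λ, μ} ∈ τ ✓.
  V = {[ι], [κ=λ], [μ]}: π^{-1}(V) = {ι, κ, λ, μ} ∈ τ ✓.
Open sets in the quotient: τ_Q = {{}, {[κ=λ]}, {[μ]}, {[κ=λ], [μ]}, {[ι], [κ=λ], [μ]}} (5 elements).


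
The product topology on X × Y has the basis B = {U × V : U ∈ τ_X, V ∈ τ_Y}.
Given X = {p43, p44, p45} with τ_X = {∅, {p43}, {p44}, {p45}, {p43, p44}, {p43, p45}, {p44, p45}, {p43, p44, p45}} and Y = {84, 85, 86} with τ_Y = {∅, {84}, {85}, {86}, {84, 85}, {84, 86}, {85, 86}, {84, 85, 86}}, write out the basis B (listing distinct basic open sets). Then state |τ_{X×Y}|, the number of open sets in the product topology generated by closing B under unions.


Basis B = {∅ × ∅, {p43} × {84}, {p43} × {85}, {p43} × {86}, {p44} × {84}, {p44} × {85}, {p44} × {86}, {p45} × {84}, {p45} × {85}, {p45} × {86}, {p43} × {84, 85}, {p43} × {84, 86}, {p43, p44} × {84}, {p43, p45} × {84}, {p43} × {85, 86}, {p43, p44} × {85}, {p43, p45} × {85}, {p43, p44} × {86}, {p43, p45} × {86}, {p44} × {84, 85}, {p44} × {84, 86}, {p44, p45} × {84}, {p44} × {85, 86}, {p44, p45} × {85}, {p44, p45} × {86}, {p45} × {84, 85}, {p45} × {84, 86}, {p45} × {85, 86}, {p43} × {84, 85, 86}, {p43, p44, p45} × {84}, {p43, p44, p45} × {85}, {p43, p44, p45} × {86}, {p44} × {84, 85, 86}, {p45} × {84, 85, 86}, {p43, p44} × {84, 85}, {p43, p45} × {84, 85}, {p43, p44} × {84, 86}, {p43, p45} × {84, 86}, {p43, p44} × {85, 86}, {p43, p45} × {85, 86}, {p44, p45} × {84, 85}, {p44, p45} × {84, 86}, {p44, p45} × {85, 86}, {p43, p44} × {84, 85, 86}, {p43, p45} × {84, 85, 86}, {p43, p44, p45} × {84, 85}, {p43, p44, p45} × {84, 86}, {p43, p44, p45} × {85, 86}, {p44, p45} × {84, 85, 86}, {p43, p44, p45} × {84, 85, 86}}; |τ_{X×Y}| = 512.

Enumerate products U × V with U ∈ τ_X, V ∈ τ_Y (deduplicated):
  ∅ × ∅ = {} (∅)
  {p43} × {84} = {(p43,84)}
  {p43} × {85} = {(p43,85)}
  {p43} × {86} = {(p43,86)}
  {p44} × {84} = {(p44,84)}
  {p44} × {85} = {(p44,85)}
  {p44} × {86} = {(p44,86)}
  {p45} × {84} = {(p45,84)}
  {p45} × {85} = {(p45,85)}
  {p45} × {86} = {(p45,86)}
  {p43} × {84, 85} = {(p43,84), (p43,85)}
  {p43} × {84, 86} = {(p43,84), (p43,86)}
  {p43, p44} × {84} = {(p43,84), (p44,84)}
  {p43, p45} × {84} = {(p43,84), (p45,84)}
  {p43} × {85, 86} = {(p43,85), (p43,86)}
  {p43, p44} × {85} = {(p43,85), (p44,85)}
  {p43, p45} × {85} = {(p43,85), (p45,85)}
  {p43, p44} × {86} = {(p43,86), (p44,86)}
  {p43, p45} × {86} = {(p43,86), (p45,86)}
  {p44} × {84, 85} = {(p44,84), (p44,85)}
  {p44} × {84, 86} = {(p44,84), (p44,86)}
  {p44, p45} × {84} = {(p44,84), (p45,84)}
  {p44} × {85, 86} = {(p44,85), (p44,86)}
  {p44, p45} × {85} = {(p44,85), (p45,85)}
  {p44, p45} × {86} = {(p44,86), (p45,86)}
  {p45} × {84, 85} = {(p45,84), (p45,85)}
  {p45} × {84, 86} = {(p45,84), (p45,86)}
  {p45} × {85, 86} = {(p45,85), (p45,86)}
  {p43} × {84, 85, 86} = {(p43,84), (p43,85), (p43,86)}
  {p43, p44, p45} × {84} = {(p43,84), (p44,84), (p45,84)}
  {p43, p44, p45} × {85} = {(p43,85), (p44,85), (p45,85)}
  {p43, p44, p45} × {86} = {(p43,86), (p44,86), (p45,86)}
  {p44} × {84, 85, 86} = {(p44,84), (p44,85), (p44,86)}
  {p45} × {84, 85, 86} = {(p45,84), (p45,85), (p45,86)}
  {p43, p44} × {84, 85} = {(p43,84), (p43,85), (p44,84), (p44,85)}
  {p43, p45} × {84, 85} = {(p43,84), (p43,85), (p45,84), (p45,85)}
  {p43, p44} × {84, 86} = {(p43,84), (p43,86), (p44,84), (p44,86)}
  {p43, p45} × {84, 86} = {(p43,84), (p43,86), (p45,84), (p45,86)}
  {p43, p44} × {85, 86} = {(p43,85), (p43,86), (p44,85), (p44,86)}
  {p43, p45} × {85, 86} = {(p43,85), (p43,86), (p45,85), (p45,86)}
  {p44, p45} × {84, 85} = {(p44,84), (p44,85), (p45,84), (p45,85)}
  {p44, p45} × {84, 86} = {(p44,84), (p44,86), (p45,84), (p45,86)}
  {p44, p45} × {85, 86} = {(p44,85), (p44,86), (p45,85), (p45,86)}
  {p43, p44} × {84, 85, 86} = {(p43,84), (p43,85), (p43,86), (p44,84), (p44,85), (p44,86)}
  {p43, p45} × {84, 85, 86} = {(p43,84), (p43,85), (p43,86), (p45,84), (p45,85), (p45,86)}
  {p43, p44, p45} × {84, 85} = {(p43,84), (p43,85), (p44,84), (p44,85), (p45,84), (p45,85)}
  {p43, p44, p45} × {84, 86} = {(p43,84), (p43,86), (p44,84), (p44,86), (p45,84), (p45,86)}
  {p43, p44, p45} × {85, 86} = {(p43,85), (p43,86), (p44,85), (p44,86), (p45,85), (p45,86)}
  {p44, p45} × {84, 85, 86} = {(p44,84), (p44,85), (p44,86), (p45,84), (p45,85), (p45,86)}
  {p43, p44, p45} × {84, 85, 86} = {(p43,84), (p43,85), (p43,86), (p44,84), (p44,85), (p44,86), (p45,84), (p45,85), (p45,86)}
These 50 distinct sets form the basis B.
Close under arbitrary unions to get τ_{X×Y}; counting gives |τ_{X×Y}| = 512.


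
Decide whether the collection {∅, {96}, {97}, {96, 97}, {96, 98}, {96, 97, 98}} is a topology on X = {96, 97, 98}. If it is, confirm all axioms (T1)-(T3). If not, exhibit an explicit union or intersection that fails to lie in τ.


τ IS a topology on X.

Axiom (T1): ∅ ∈ τ? Yes; X ∈ τ? Yes.
Axiom (T2/T3): check pairwise unions and intersections of members of τ.
All pairwise intersections and unions checked — each lies in τ. Therefore τ satisfies (T1), (T2), (T3): it IS a topology on X.


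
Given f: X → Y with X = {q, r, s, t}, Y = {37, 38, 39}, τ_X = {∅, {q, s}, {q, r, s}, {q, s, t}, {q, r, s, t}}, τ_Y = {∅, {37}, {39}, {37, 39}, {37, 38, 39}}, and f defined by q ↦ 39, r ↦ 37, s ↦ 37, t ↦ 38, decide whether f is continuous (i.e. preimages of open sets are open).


f is NOT continuous.

Compute f^{-1}(U) for each U ∈ τ_Y:
  U = ∅: f^{-1}(U) = ∅ ∈ τ_X ✓.
  U = {37}: f^{-1}(U) = {r, s} ∉ τ_X ✗.
  U = {39}: f^{-1}(U) = {q} ∉ τ_X ✗.
  U = {37, 39}: f^{-1}(U) = {q, r, s} ∈ τ_X ✓.
  U = {37, 38, 39}: f^{-1}(U) = {q, r, s, t} ∈ τ_X ✓.
Found U = {37} with f^{-1}(U) = {r, s} not in τ_X. Therefore f is NOT continuous.


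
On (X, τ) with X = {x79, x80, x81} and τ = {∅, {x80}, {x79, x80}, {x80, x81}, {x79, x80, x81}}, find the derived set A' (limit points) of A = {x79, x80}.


A' = {x79, x81}

For each x ∈ X, list the open sets U ∈ τ with x ∈ U, then check whether U ∩ (A ∖ {x}) ≠ ∅ for every such U.
  x = x79: opens ∋ x are {x79, x80}, {x79, x80, x81}; each meets A ∖ {x79}, so x IS a limit point.
  x = x80: open {x80} ∋ x has {x80} ∩ (A ∖ {x80}) = ∅, so x is NOT a limit point.
  x = x81: opens ∋ x are {x80, x81}, {x79, x80, x81}; each meets A ∖ {x81}, so x IS a limit point.
Collecting: A' = {x79, x81}.


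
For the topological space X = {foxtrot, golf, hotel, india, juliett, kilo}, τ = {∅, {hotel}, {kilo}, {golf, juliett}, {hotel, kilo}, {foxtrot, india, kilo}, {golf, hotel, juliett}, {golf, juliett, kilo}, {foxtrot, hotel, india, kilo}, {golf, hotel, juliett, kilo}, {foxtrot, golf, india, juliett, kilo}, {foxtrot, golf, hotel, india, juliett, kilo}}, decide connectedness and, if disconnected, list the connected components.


(X, τ) is disconnected; components = [{hotel}, {golf, juliett}, {foxtrot, india, kilo}].

Find clopen sets (U ∈ τ with X ∖ U ∈ τ):
  U = ∅, X ∖ U = {foxtrot, golf, hotel, india, juliett, kilo} — both open, so U is clopen.
  U = {hotel}, X ∖ U = {foxtrot, golf, india, juliett, kilo} — both open, so U is clopen.
  U = {golf, juliett}, X ∖ U = {foxtrot, hotel, india, kilo} — both open, so U is clopen.
  U = {foxtrot, india, kilo}, X ∖ U = {golf, hotel, juliett} — both open, so U is clopen.
  U = {golf, hotel, juliett}, X ∖ U = {foxtrot, india, kilo} — both open, so U is clopen.
  U = {foxtrot, hotel, india, kilo}, X ∖ U = {golf, juliett} — both open, so U is clopen.
  U = {foxtrot, golf, india, juliett, kilo}, X ∖ U = {hotel} — both open, so U is clopen.
  U = {foxtrot, golf, hotel, india, juliett, kilo}, X ∖ U = ∅ — both open, so U is clopen.
Nontrivial clopen(s) exist: e.g. {foxtrot, india, kilo}. So (X, τ) is disconnected.
Compute connected components by grouping points that agree on all clopens:
  component: {hotel}
  component: {golf, juliett}
  component: {foxtrot, india, kilo}


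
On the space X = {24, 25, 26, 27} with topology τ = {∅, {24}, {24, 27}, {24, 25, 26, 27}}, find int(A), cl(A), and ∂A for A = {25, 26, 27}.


int(A) = ∅, cl(A) = {25, 26, 27}, ∂A = {25, 26, 27}.

Closed sets in (X, τ) are complements of opens:
  closed(X, τ) = {∅, {25, 26}, {25, 26, 27}, {24, 25, 26, 27}}.
int(A) = ⋃ {U ∈ τ : U ⊆ A}. Opens contained in A: ∅.
Taking the union of these: int(A) = ∅.
cl(A) = ⋂ {C closed : A ⊆ C}. Closed sets containing A: {25, 26, 27}, {24, 25, 26, 27}.
Intersecting these: cl(A) = {25, 26, 27}.
∂A = cl(A) ∖ int(A) = {25, 26, 27} ∖ ∅ = {25, 26, 27}.


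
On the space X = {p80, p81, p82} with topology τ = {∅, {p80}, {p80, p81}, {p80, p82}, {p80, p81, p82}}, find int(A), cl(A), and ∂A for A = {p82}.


int(A) = ∅, cl(A) = {p82}, ∂A = {p82}.

Closed sets in (X, τ) are complements of opens:
  closed(X, τ) = {∅, {p81}, {p82}, {p81, p82}, {p80, p81, p82}}.
int(A) = ⋃ {U ∈ τ : U ⊆ A}. Opens contained in A: ∅.
Taking the union of these: int(A) = ∅.
cl(A) = ⋂ {C closed : A ⊆ C}. Closed sets containing A: {p82}, {p81, p82}, {p80, p81, p82}.
Intersecting these: cl(A) = {p82}.
∂A = cl(A) ∖ int(A) = {p82} ∖ ∅ = {p82}.


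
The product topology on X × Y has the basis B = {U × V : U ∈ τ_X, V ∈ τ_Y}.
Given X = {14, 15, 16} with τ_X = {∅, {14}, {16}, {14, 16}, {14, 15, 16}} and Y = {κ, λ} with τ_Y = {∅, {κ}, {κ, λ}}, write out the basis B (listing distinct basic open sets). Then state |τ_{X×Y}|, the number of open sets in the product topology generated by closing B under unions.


Basis B = {∅ × ∅, {14} × {κ}, {16} × {κ}, {14} × {κ, λ}, {14, 16} × {κ}, {16} × {κ, λ}, {14, 15, 16} × {κ}, {14, 16} × {κ, λ}, {14, 15, 16} × {κ, λ}}; |τ_{X×Y}| = 14.

Enumerate products U × V with U ∈ τ_X, V ∈ τ_Y (deduplicated):
  ∅ × ∅ = {} (∅)
  {14} × {κ} = {(14,κ)}
  {16} × {κ} = {(16,κ)}
  {14} × {κ, λ} = {(14,κ), (14,λ)}
  {14, 16} × {κ} = {(14,κ), (16,κ)}
  {16} × {κ, λ} = {(16,κ), (16,λ)}
  {14, 15, 16} × {κ} = {(14,κ), (15,κ), (16,κ)}
  {14, 16} × {κ, λ} = {(14,κ), (14,λ), (16,κ), (16,λ)}
  {14, 15, 16} × {κ, λ} = {(14,κ), (14,λ), (15,κ), (15,λ), (16,κ), (16,λ)}
These 9 distinct sets form the basis B.
Close under arbitrary unions to get τ_{X×Y}; counting gives |τ_{X×Y}| = 14.


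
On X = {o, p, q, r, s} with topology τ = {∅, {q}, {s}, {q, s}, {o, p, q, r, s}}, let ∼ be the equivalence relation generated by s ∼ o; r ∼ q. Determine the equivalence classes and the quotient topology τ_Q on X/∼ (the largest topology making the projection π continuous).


X/∼ = {[o=s], [p], [q=r]}; |τ_Q| = 2.

Equivalence classes: [o=s], [p], [q=r].
Quotient map π: X → X/∼ sends o ↦ [o=s], p ↦ [p], q ↦ [q=r], r ↦ [q=r], s ↦ [o=s].
For each subset V ⊆ X/∼, compute π^{-1}(V) ⊆ X and check whether π^{-1}(V) ∈ τ. V is open in τ_Q iff π^{-1}(V) ∈ τ.
  V = {}: π^{-1}(V) = ∅ ∈ τ ✓.
  V = {[o=s]}: π^{-1}(V) = {o, s} ∉ τ ✗.
  V = {[p]}: π^{-1}(V) = {p} ∉ τ ✗.
  V = {[o=s], [p]}: π^{-1}(V) = {o, p, s} ∉ τ ✗.
  V = {[q=r]}: π^{-1}(V) = {q, r} ∉ τ ✗.
  V = {[o=s], [q=r]}: π^{-1}(V) = {o, q, r, s} ∉ τ ✗.
  V = {[p], [q=r]}: π^{-1}(V) = {p, q, r} ∉ τ ✗.
  V = {[o=s], [p], [q=r]}: π^{-1}(V) = {o, p, q, r, s} ∈ τ ✓.
Open sets in the quotient: τ_Q = {{}, {[o=s], [p], [q=r]}} (2 elements).


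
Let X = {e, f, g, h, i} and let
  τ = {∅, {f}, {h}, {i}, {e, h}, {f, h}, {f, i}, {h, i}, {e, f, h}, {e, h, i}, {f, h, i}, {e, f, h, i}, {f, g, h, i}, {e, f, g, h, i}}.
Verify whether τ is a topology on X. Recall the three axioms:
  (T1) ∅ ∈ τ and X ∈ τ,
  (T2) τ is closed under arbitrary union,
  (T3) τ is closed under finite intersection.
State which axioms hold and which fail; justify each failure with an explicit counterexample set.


τ IS a topology on X.

Axiom (T1): ∅ ∈ τ? Yes; X ∈ τ? Yes.
Axiom (T2/T3): check pairwise unions and intersections of members of τ.
All pairwise intersections and unions checked — each lies in τ. Therefore τ satisfies (T1), (T2), (T3): it IS a topology on X.


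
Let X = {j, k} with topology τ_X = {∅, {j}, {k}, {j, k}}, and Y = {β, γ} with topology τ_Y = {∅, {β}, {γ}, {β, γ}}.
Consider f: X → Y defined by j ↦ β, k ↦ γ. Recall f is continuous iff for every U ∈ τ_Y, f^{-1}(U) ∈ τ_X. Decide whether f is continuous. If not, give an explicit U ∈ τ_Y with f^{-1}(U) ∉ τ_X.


f IS continuous.

Compute f^{-1}(U) for each U ∈ τ_Y:
  U = ∅: f^{-1}(U) = ∅ ∈ τ_X ✓.
  U = {β}: f^{-1}(U) = {j} ∈ τ_X ✓.
  U = {γ}: f^{-1}(U) = {k} ∈ τ_X ✓.
  U = {β, γ}: f^{-1}(U) = {j, k} ∈ τ_X ✓.
Every preimage lies in τ_X, so f IS continuous.


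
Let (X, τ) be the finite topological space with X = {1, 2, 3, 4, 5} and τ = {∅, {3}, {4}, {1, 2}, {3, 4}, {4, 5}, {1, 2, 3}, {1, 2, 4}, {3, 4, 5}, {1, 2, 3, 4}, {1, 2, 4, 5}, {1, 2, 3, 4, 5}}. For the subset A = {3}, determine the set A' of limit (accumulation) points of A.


A' = ∅

For each x ∈ X, list the open sets U ∈ τ with x ∈ U, then check whether U ∩ (A ∖ {x}) ≠ ∅ for every such U.
  x = 1: open {1, 2} ∋ x has {1, 2} ∩ (A ∖ {1}) = ∅, so x is NOT a limit point.
  x = 2: open {1, 2} ∋ x has {1, 2} ∩ (A ∖ {2}) = ∅, so x is NOT a limit point.
  x = 3: open {3} ∋ x has {3} ∩ (A ∖ {3}) = ∅, so x is NOT a limit point.
  x = 4: open {4} ∋ x has {4} ∩ (A ∖ {4}) = ∅, so x is NOT a limit point.
  x = 5: open {4, 5} ∋ x has {4, 5} ∩ (A ∖ {5}) = ∅, so x is NOT a limit point.
Collecting: A' = ∅.


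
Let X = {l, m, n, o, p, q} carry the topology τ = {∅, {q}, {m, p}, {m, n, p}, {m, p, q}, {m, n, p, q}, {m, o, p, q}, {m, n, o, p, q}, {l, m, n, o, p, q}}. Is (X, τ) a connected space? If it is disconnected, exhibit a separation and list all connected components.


(X, τ) is connected.

Find clopen sets (U ∈ τ with X ∖ U ∈ τ):
  U = ∅, X ∖ U = {l, m, n, o, p, q} — both open, so U is clopen.
  U = {l, m, n, o, p, q}, X ∖ U = ∅ — both open, so U is clopen.
Only trivial clopens (∅ and X) exist, so (X, τ) is connected.
Compute connected components by grouping points that agree on all clopens:
  component: {l, m, n, o, p, q}


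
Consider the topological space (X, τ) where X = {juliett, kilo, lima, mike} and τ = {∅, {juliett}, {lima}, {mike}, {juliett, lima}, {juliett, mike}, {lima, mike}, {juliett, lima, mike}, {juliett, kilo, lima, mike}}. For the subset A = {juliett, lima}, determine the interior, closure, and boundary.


int(A) = {juliett, lima}, cl(A) = {juliett, kilo, lima}, ∂A = {kilo}.

Closed sets in (X, τ) are complements of opens:
  closed(X, τ) = {∅, {kilo}, {juliett, kilo}, {kilo, lima}, {kilo, mike}, {juliett, kilo, lima}, {juliett, kilo, mike}, {kilo, lima, mike}, {juliett, kilo, lima, mike}}.
int(A) = ⋃ {U ∈ τ : U ⊆ A}. Opens contained in A: ∅, {juliett}, {lima}, {juliett, lima}.
Taking the union of these: int(A) = {juliett, lima}.
cl(A) = ⋂ {C closed : A ⊆ C}. Closed sets containing A: {juliett, kilo, lima}, {juliett, kilo, lima, mike}.
Intersecting these: cl(A) = {juliett, kilo, lima}.
∂A = cl(A) ∖ int(A) = {juliett, kilo, lima} ∖ {juliett, lima} = {kilo}.


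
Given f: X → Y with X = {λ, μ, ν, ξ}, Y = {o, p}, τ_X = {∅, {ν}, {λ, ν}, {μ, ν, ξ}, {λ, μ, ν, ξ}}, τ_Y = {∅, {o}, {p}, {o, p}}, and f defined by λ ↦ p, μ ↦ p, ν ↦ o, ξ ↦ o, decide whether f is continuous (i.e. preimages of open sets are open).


f is NOT continuous.

Compute f^{-1}(U) for each U ∈ τ_Y:
  U = ∅: f^{-1}(U) = ∅ ∈ τ_X ✓.
  U = {o}: f^{-1}(U) = {ν, ξ} ∉ τ_X ✗.
  U = {p}: f^{-1}(U) = {λ, μ} ∉ τ_X ✗.
  U = {o, p}: f^{-1}(U) = {λ, μ, ν, ξ} ∈ τ_X ✓.
Found U = {o} with f^{-1}(U) = {ν, ξ} not in τ_X. Therefore f is NOT continuous.


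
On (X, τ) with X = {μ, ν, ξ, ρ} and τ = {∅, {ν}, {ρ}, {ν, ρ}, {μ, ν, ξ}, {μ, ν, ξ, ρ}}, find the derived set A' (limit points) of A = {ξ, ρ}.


A' = {μ}

For each x ∈ X, list the open sets U ∈ τ with x ∈ U, then check whether U ∩ (A ∖ {x}) ≠ ∅ for every such U.
  x = μ: opens ∋ x are {μ, ν, ξ}, {μ, ν, ξ, ρ}; each meets A ∖ {μ}, so x IS a limit point.
  x = ν: open {ν} ∋ x has {ν} ∩ (A ∖ {ν}) = ∅, so x is NOT a limit point.
  x = ξ: open {μ, ν, ξ} ∋ x has {μ, ν, ξ} ∩ (A ∖ {ξ}) = ∅, so x is NOT a limit point.
  x = ρ: open {ρ} ∋ x has {ρ} ∩ (A ∖ {ρ}) = ∅, so x is NOT a limit point.
Collecting: A' = {μ}.


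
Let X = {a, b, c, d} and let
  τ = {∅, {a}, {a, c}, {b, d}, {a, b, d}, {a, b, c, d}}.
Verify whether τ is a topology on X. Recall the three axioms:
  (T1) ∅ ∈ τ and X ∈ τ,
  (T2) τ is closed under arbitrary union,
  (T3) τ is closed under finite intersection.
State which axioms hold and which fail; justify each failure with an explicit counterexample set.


τ IS a topology on X.

Axiom (T1): ∅ ∈ τ? Yes; X ∈ τ? Yes.
Axiom (T2/T3): check pairwise unions and intersections of members of τ.
All pairwise intersections and unions checked — each lies in τ. Therefore τ satisfies (T1), (T2), (T3): it IS a topology on X.


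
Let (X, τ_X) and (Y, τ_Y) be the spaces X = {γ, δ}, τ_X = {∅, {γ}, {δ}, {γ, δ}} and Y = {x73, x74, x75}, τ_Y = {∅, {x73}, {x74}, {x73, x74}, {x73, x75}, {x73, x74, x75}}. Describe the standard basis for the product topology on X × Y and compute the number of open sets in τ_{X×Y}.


Basis B = {∅ × ∅, {γ} × {x73}, {γ} × {x74}, {δ} × {x73}, {δ} × {x74}, {γ} × {x73, x74}, {γ} × {x73, x75}, {γ, δ} × {x73}, {γ, δ} × {x74}, {δ} × {x73, x74}, {δ} × {x73, x75}, {γ} × {x73, x74, x75}, {δ} × {x73, x74, x75}, {γ, δ} × {x73, x74}, {γ, δ} × {x73, x75}, {γ, δ} × {x73, x74, x75}}; |τ_{X×Y}| = 36.

Enumerate products U × V with U ∈ τ_X, V ∈ τ_Y (deduplicated):
  ∅ × ∅ = {} (∅)
  {γ} × {x73} = {(γ,x73)}
  {γ} × {x74} = {(γ,x74)}
  {δ} × {x73} = {(δ,x73)}
  {δ} × {x74} = {(δ,x74)}
  {γ} × {x73, x74} = {(γ,x73), (γ,x74)}
  {γ} × {x73, x75} = {(γ,x73), (γ,x75)}
  {γ, δ} × {x73} = {(γ,x73), (δ,x73)}
  {γ, δ} × {x74} = {(γ,x74), (δ,x74)}
  {δ} × {x73, x74} = {(δ,x73), (δ,x74)}
  {δ} × {x73, x75} = {(δ,x73), (δ,x75)}
  {γ} × {x73, x74, x75} = {(γ,x73), (γ,x74), (γ,x75)}
  {δ} × {x73, x74, x75} = {(δ,x73), (δ,x74), (δ,x75)}
  {γ, δ} × {x73, x74} = {(γ,x73), (γ,x74), (δ,x73), (δ,x74)}
  {γ, δ} × {x73, x75} = {(γ,x73), (γ,x75), (δ,x73), (δ,x75)}
  {γ, δ} × {x73, x74, x75} = {(γ,x73), (γ,x74), (γ,x75), (δ,x73), (δ,x74), (δ,x75)}
These 16 distinct sets form the basis B.
Close under arbitrary unions to get τ_{X×Y}; counting gives |τ_{X×Y}| = 36.


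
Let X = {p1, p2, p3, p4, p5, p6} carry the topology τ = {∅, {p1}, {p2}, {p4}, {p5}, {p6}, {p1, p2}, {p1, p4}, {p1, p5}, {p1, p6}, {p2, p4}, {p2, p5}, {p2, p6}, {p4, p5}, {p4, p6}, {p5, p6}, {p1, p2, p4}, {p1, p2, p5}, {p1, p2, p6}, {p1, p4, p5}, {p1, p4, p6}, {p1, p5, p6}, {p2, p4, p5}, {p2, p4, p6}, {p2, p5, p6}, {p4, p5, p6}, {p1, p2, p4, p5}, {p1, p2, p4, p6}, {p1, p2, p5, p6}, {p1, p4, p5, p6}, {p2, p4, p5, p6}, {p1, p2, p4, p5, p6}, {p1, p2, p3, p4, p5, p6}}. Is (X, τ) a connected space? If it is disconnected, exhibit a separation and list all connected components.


(X, τ) is connected.

Find clopen sets (U ∈ τ with X ∖ U ∈ τ):
  U = ∅, X ∖ U = {p1, p2, p3, p4, p5, p6} — both open, so U is clopen.
  U = {p1, p2, p3, p4, p5, p6}, X ∖ U = ∅ — both open, so U is clopen.
Only trivial clopens (∅ and X) exist, so (X, τ) is connected.
Compute connected components by grouping points that agree on all clopens:
  component: {p1, p2, p3, p4, p5, p6}
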